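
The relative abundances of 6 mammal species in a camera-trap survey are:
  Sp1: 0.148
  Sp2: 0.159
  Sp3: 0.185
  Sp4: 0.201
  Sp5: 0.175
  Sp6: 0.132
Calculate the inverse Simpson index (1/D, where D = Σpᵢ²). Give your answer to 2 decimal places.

5.89

D = 0.148² + 0.159² + 0.185² + 0.201² + 0.175² + 0.132² = 0.021904 + 0.025281 + 0.034225 + 0.040401 + 0.030625 + 0.017424 = 0.169860 (working shown to 6 dp, full precision carried).
So 1/D = 5.8872, i.e. 5.89 to 2 decimal places.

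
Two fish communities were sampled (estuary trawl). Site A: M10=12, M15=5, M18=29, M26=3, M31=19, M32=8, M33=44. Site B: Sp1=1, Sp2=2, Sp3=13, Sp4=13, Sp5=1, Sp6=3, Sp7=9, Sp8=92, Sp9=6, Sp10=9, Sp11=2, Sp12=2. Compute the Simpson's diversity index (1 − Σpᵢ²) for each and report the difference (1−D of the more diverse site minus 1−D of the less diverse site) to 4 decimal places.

0.1507

Site A: N=120, proportions 0.1, 0.041667, 0.241667, 0.025, 0.158333, 0.066667, 0.366667, giving 1−D = 0.765278 (working shown to 6 dp, full precision carried).
Site B: N=153, proportions 0.006536, 0.013072, 0.084967, 0.084967, 0.006536, 0.019608, 0.058824, 0.601307, 0.039216, 0.058824, 0.013072, 0.013072, giving 1−D = 0.614550.
Difference = |0.765278 − 0.614550| = 0.150728, i.e. 0.1507 to 4 decimal places.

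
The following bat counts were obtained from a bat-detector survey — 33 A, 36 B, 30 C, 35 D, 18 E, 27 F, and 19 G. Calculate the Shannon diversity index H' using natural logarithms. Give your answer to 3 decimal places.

1.915

Total N = 33+36+30+35+18+27+19 = 198, so the proportions are 0.16667, 0.18182, 0.15152, 0.17677, 0.09091, 0.13636, 0.09596 (working shown to 5 dp, full precision carried).
Each pᵢ ln pᵢ term: 0.16667×(-1.79176)=-0.29863, 0.18182×(-1.70475)=-0.30995, 0.15152×(-1.88707)=-0.28592, 0.17677×(-1.73292)=-0.30632, 0.09091×(-2.39790)=-0.21799, 0.13636×(-1.99243)=-0.27170, 0.09596×(-2.34383)=-0.22491.
Sum = -1.91542, so H' = 1.915.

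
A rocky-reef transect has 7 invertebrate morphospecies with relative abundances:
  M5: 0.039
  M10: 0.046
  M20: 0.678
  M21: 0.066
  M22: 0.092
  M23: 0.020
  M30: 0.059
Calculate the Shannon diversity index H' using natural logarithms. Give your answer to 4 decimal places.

1.1758

Each pᵢ ln pᵢ term (working shown to 6 dp, full precision carried): 0.039×(-3.244194)=-0.126524, 0.046×(-3.079114)=-0.141639, 0.678×(-0.388608)=-0.263476, 0.066×(-2.718101)=-0.179395, 0.092×(-2.385967)=-0.219509, 0.02×(-3.912023)=-0.078240, 0.059×(-2.830218)=-0.166983.
Sum = -1.175766, so H' = 1.1758.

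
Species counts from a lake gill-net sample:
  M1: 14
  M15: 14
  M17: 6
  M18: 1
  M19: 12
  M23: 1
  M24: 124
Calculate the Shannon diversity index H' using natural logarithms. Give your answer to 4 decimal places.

Total N = 14+14+6+1+12+1+124 = 172, so the proportions are 0.081395, 0.081395, 0.034884, 0.005814, 0.069767, 0.005814, 0.72093 (working shown to 6 dp, full precision carried).
Each pᵢ ln pᵢ term: 0.081395×(-2.508437)=-0.204175, 0.081395×(-2.508437)=-0.204175, 0.034884×(-3.355735)=-0.117061, 0.005814×(-5.147494)=-0.029927, 0.069767×(-2.662588)=-0.185762, 0.005814×(-5.147494)=-0.029927, 0.72093×(-0.327213)=-0.235898.
Sum = -1.006925, so H' = 1.0069.

1.0069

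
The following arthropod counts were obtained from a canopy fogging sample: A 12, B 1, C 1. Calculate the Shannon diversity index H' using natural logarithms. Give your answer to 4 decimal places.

Total N = 12+1+1 = 14, so the proportions are 0.857143, 0.071429, 0.071429 (working shown to 6 dp, full precision carried).
Each pᵢ ln pᵢ term: 0.857143×(-0.154151)=-0.132129, 0.071429×(-2.639057)=-0.188504, 0.071429×(-2.639057)=-0.188504.
Sum = -0.509137, so H' = 0.5091.

0.5091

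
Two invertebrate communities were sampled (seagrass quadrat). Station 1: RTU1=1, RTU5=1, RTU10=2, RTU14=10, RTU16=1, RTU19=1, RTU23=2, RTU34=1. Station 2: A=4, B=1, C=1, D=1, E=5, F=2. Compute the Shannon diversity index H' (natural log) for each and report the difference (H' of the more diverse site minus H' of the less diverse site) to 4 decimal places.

Station 1: N=19, proportions 0.052632, 0.052632, 0.105263, 0.526316, 0.052632, 0.052632, 0.105263, 0.052632, giving H' = 1.586626 (working shown to 6 dp, full precision carried).
Station 2: N=14, proportions 0.285714, 0.071429, 0.071429, 0.071429, 0.357143, 0.142857, giving H' = 1.569153.
Difference = |1.586626 − 1.569153| = 0.017473, i.e. 0.0175 to 4 decimal places.

0.0175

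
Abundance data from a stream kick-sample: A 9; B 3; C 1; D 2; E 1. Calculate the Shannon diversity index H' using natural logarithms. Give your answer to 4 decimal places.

Total N = 9+3+1+2+1 = 16, so the proportions are 0.5625, 0.1875, 0.0625, 0.125, 0.0625 (working shown to 6 dp, full precision carried).
Each pᵢ ln pᵢ term: 0.5625×(-0.575364)=-0.323642, 0.1875×(-1.673976)=-0.313871, 0.0625×(-2.772589)=-0.173287, 0.125×(-2.079442)=-0.259930, 0.0625×(-2.772589)=-0.173287.
Sum = -1.244017, so H' = 1.2440.

1.2440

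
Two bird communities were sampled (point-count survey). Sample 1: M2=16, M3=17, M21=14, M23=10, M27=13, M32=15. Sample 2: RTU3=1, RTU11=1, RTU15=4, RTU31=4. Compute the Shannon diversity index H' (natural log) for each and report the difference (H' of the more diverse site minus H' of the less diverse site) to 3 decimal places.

Sample 1: N=85, proportions 0.18824, 0.2, 0.16471, 0.11765, 0.15294, 0.17647, giving H' = 1.77837 (working shown to 5 dp, full precision carried).
Sample 2: N=10, proportions 0.1, 0.1, 0.4, 0.4, giving H' = 1.19355.
Difference = |1.77837 − 1.19355| = 0.58482, i.e. 0.585 to 3 decimal places.

0.585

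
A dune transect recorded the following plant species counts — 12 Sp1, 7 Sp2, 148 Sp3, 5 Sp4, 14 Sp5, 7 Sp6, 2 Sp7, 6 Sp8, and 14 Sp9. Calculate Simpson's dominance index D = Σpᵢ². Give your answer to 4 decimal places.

0.4890

Total N = 12+7+148+5+14+7+2+6+14 = 215, so the proportions are 0.055814, 0.032558, 0.688372, 0.023256, 0.065116, 0.032558, 0.009302, 0.027907, 0.065116 (working shown to 6 dp, full precision carried).
D = 0.055814² + 0.032558² + 0.688372² + 0.023256² + 0.065116² + 0.032558² + 0.009302² + 0.027907² + 0.065116² = 0.003115 + 0.001060 + 0.473856 + 0.000541 + 0.004240 + 0.001060 + 0.000087 + 0.000779 + 0.004240 = 0.488978.
To 4 decimal places, D = 0.4890.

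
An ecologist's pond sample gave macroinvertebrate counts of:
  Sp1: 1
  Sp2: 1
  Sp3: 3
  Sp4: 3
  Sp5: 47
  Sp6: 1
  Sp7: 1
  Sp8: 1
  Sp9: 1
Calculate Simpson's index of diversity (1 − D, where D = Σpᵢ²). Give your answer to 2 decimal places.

Total N = 1+1+3+3+47+1+1+1+1 = 59, so the proportions are 0.0169, 0.0169, 0.0508, 0.0508, 0.7966, 0.0169, 0.0169, 0.0169, 0.0169 (working shown to 4 dp, full precision carried).
D = 0.0169² + 0.0169² + 0.0508² + 0.0508² + 0.7966² + 0.0169² + 0.0169² + 0.0169² + 0.0169² = 0.0003 + 0.0003 + 0.0026 + 0.0026 + 0.6346 + 0.0003 + 0.0003 + 0.0003 + 0.0003 = 0.6415.
So 1 − D = 0.3585, i.e. 0.36 to 2 decimal places.

0.36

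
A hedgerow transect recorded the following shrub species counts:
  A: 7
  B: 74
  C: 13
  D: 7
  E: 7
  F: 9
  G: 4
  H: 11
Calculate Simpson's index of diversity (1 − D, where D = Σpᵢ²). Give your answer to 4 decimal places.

Total N = 7+74+13+7+7+9+4+11 = 132, so the proportions are 0.05303, 0.560606, 0.098485, 0.05303, 0.05303, 0.068182, 0.030303, 0.083333 (working shown to 6 dp, full precision carried).
D = 0.05303² + 0.560606² + 0.098485² + 0.05303² + 0.05303² + 0.068182² + 0.030303² + 0.083333² = 0.002812 + 0.314279 + 0.009699 + 0.002812 + 0.002812 + 0.004649 + 0.000918 + 0.006944 = 0.344927.
So 1 − D = 0.655073, i.e. 0.6551 to 4 decimal places.

0.6551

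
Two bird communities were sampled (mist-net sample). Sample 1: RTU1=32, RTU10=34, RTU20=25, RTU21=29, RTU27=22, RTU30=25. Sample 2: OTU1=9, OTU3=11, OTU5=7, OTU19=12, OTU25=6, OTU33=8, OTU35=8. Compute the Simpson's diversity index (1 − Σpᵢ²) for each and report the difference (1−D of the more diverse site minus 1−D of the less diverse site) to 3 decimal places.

Sample 1: N=167, proportions 0.19162, 0.20359, 0.1497, 0.17365, 0.13174, 0.1497, giving 1−D = 0.82950 (working shown to 5 dp, full precision carried).
Sample 2: N=61, proportions 0.14754, 0.18033, 0.11475, 0.19672, 0.09836, 0.13115, 0.13115, giving 1−D = 0.84977.
Difference = |0.82950 − 0.84977| = 0.02027, i.e. 0.020 to 3 decimal places.

0.020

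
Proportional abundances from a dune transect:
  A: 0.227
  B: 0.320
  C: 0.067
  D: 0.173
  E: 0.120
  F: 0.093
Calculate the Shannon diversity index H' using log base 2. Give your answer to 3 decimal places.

Each pᵢ log₂ pᵢ term (working shown to 5 dp, full precision carried): 0.227×(-2.13924)=-0.48561, 0.32×(-1.64386)=-0.52603, 0.067×(-3.89970)=-0.26128, 0.173×(-2.53116)=-0.43789, 0.12×(-3.05889)=-0.36707, 0.093×(-3.42663)=-0.31868.
Sum = -2.39655, so H' = 2.397.

2.397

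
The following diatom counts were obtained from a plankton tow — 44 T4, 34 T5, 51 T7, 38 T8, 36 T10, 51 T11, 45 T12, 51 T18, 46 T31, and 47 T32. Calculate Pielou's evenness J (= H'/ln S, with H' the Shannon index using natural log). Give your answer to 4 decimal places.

0.9959

Total N = 44+34+51+38+36+51+45+51+46+47 = 443, so the proportions are 0.099323, 0.076749, 0.115124, 0.085779, 0.081264, 0.115124, 0.10158, 0.115124, 0.103837, 0.106095 (working shown to 6 dp, full precision carried).
H' = −Σ pᵢ ln pᵢ = −((-0.229374) + (-0.197032) + (-0.248869) + (-0.210671) + (-0.203977) + (-0.248869) + (-0.232304) + (-0.248869) + (-0.235184) + (-0.238015)) = 2.293165.
With S = 10 species, ln S = 2.302585, so J = 2.293165/2.302585 = 0.995909, i.e. 0.9959 to 4 decimal places.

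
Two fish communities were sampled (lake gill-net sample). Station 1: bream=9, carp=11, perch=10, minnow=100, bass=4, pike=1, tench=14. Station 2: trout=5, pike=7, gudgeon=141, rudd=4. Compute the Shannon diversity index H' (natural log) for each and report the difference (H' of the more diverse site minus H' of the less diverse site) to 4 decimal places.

Station 1: N=149, proportions 0.060403, 0.073826, 0.067114, 0.671141, 0.026846, 0.006711, 0.09396, giving H' = 1.163767 (working shown to 6 dp, full precision carried).
Station 2: N=157, proportions 0.031847, 0.044586, 0.898089, 0.025478, giving H' = 0.438482.
Difference = |1.163767 − 0.438482| = 0.725285, i.e. 0.7253 to 4 decimal places.

0.7253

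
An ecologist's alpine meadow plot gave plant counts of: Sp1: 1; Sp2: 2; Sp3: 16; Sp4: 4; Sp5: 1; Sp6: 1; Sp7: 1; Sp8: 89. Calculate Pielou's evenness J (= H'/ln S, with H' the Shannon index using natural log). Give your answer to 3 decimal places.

Total N = 1+2+16+4+1+1+1+89 = 115, so the proportions are 0.0087, 0.01739, 0.13913, 0.03478, 0.0087, 0.0087, 0.0087, 0.77391 (working shown to 5 dp, full precision carried).
H' = −Σ pᵢ ln pᵢ = −((-0.04126) + (-0.07047) + (-0.27441) + (-0.11682) + (-0.04126) + (-0.04126) + (-0.04126) + (-0.19835)) = 0.82509.
With S = 8 species, ln S = 2.07944, so J = 0.82509/2.07944 = 0.39679, i.e. 0.397 to 3 decimal places.

0.397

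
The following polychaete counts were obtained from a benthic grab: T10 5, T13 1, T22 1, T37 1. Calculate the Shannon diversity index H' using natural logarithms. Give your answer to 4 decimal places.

Total N = 5+1+1+1 = 8, so the proportions are 0.625, 0.125, 0.125, 0.125 (working shown to 6 dp, full precision carried).
Each pᵢ ln pᵢ term: 0.625×(-0.470004)=-0.293752, 0.125×(-2.079442)=-0.259930, 0.125×(-2.079442)=-0.259930, 0.125×(-2.079442)=-0.259930.
Sum = -1.073543, so H' = 1.0735.

1.0735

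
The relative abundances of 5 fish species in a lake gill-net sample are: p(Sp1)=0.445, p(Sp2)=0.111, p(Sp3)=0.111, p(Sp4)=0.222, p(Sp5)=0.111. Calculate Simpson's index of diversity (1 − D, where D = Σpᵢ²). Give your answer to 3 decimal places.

D = 0.445² + 0.111² + 0.111² + 0.222² + 0.111² = 0.19803 + 0.01232 + 0.01232 + 0.04928 + 0.01232 = 0.28427 (working shown to 5 dp, full precision carried).
So 1 − D = 0.71573, i.e. 0.716 to 3 decimal places.

0.716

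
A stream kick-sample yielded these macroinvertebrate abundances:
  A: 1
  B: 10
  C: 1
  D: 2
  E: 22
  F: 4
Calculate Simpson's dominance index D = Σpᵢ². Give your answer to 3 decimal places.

0.379

Total N = 1+10+1+2+22+4 = 40, so the proportions are 0.025, 0.25, 0.025, 0.05, 0.55, 0.1 (working shown to 5 dp, full precision carried).
D = 0.025² + 0.25² + 0.025² + 0.05² + 0.55² + 0.1² = 0.00063 + 0.06250 + 0.00063 + 0.00250 + 0.30250 + 0.01000 = 0.37875.
To 3 decimal places, D = 0.379.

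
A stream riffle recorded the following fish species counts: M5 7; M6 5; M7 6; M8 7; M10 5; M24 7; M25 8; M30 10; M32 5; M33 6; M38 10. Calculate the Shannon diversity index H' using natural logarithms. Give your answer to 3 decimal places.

Total N = 7+5+6+7+5+7+8+10+5+6+10 = 76, so the proportions are 0.09211, 0.06579, 0.07895, 0.09211, 0.06579, 0.09211, 0.10526, 0.13158, 0.06579, 0.07895, 0.13158 (working shown to 5 dp, full precision carried).
Each pᵢ ln pᵢ term: 0.09211×(-2.38482)=-0.21965, 0.06579×(-2.72130)=-0.17903, 0.07895×(-2.53897)=-0.20045, 0.09211×(-2.38482)=-0.21965, 0.06579×(-2.72130)=-0.17903, 0.09211×(-2.38482)=-0.21965, 0.10526×(-2.25129)=-0.23698, 0.13158×(-2.02815)=-0.26686, 0.06579×(-2.72130)=-0.17903, 0.07895×(-2.53897)=-0.20045, 0.13158×(-2.02815)=-0.26686.
Sum = -2.36765, so H' = 2.368.

2.368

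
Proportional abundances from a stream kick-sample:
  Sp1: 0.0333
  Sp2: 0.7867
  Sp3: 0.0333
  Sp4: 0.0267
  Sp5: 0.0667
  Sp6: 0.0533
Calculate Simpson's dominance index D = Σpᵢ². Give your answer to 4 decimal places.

0.6291

D = 0.0333² + 0.7867² + 0.0333² + 0.0267² + 0.0667² + 0.0533² = 0.001109 + 0.618897 + 0.001109 + 0.000713 + 0.004449 + 0.002841 = 0.629117 (working shown to 6 dp, full precision carried).
To 4 decimal places, D = 0.6291.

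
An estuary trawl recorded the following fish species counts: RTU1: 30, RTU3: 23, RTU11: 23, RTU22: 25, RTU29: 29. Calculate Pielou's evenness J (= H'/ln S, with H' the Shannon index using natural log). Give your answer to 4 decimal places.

Total N = 30+23+23+25+29 = 130, so the proportions are 0.230769, 0.176923, 0.176923, 0.192308, 0.223077 (working shown to 6 dp, full precision carried).
H' = −Σ pᵢ ln pᵢ = −((-0.338385) + (-0.306438) + (-0.306438) + (-0.317050) + (-0.334669)) = 1.602980.
With S = 5 species, ln S = 1.609438, so J = 1.602980/1.609438 = 0.995987, i.e. 0.9960 to 4 decimal places.

0.9960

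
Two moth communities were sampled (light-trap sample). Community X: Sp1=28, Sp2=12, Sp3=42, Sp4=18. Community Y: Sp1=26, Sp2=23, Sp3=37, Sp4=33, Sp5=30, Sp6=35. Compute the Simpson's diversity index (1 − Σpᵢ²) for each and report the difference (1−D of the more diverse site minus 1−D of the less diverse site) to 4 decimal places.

Community X: N=100, proportions 0.28, 0.12, 0.42, 0.18, giving 1−D = 0.698400 (working shown to 6 dp, full precision carried).
Community Y: N=184, proportions 0.141304, 0.125, 0.201087, 0.179348, 0.163043, 0.190217, giving 1−D = 0.829041.
Difference = |0.698400 − 0.829041| = 0.130641, i.e. 0.1306 to 4 decimal places.

0.1306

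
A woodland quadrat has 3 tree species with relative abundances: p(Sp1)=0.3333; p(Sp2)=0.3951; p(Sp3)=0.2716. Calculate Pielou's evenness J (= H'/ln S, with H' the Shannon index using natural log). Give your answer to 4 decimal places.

0.9895

H' = −Σ pᵢ ln pᵢ = −((-0.366201) + (-0.366896) + (-0.354010)) = 1.087107 (working shown to 6 dp, full precision carried).
With S = 3 species, ln S = 1.098612, so J = 1.087107/1.098612 = 0.989528, i.e. 0.9895 to 4 decimal places.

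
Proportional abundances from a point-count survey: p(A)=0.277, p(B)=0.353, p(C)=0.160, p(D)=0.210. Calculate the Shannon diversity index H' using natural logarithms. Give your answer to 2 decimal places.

1.34

Each pᵢ ln pᵢ term (working shown to 4 dp, full precision carried): 0.277×(-1.2837)=-0.3556, 0.353×(-1.0413)=-0.3676, 0.16×(-1.8326)=-0.2932, 0.21×(-1.5606)=-0.3277.
Sum = -1.3441, so H' = 1.34.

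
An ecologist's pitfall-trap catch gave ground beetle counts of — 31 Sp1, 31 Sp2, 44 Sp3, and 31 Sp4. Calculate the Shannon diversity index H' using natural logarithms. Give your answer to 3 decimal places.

Total N = 31+31+44+31 = 137, so the proportions are 0.22628, 0.22628, 0.32117, 0.22628 (working shown to 5 dp, full precision carried).
Each pᵢ ln pᵢ term: 0.22628×(-1.48599)=-0.33625, 0.22628×(-1.48599)=-0.33625, 0.32117×(-1.13579)=-0.36478, 0.22628×(-1.48599)=-0.33625.
Sum = -1.37352, so H' = 1.374.

1.374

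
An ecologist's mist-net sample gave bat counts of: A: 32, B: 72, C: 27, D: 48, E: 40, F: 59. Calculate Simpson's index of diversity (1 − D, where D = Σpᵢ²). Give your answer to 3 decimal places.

Total N = 32+72+27+48+40+59 = 278, so the proportions are 0.11511, 0.25899, 0.09712, 0.17266, 0.14388, 0.21223 (working shown to 5 dp, full precision carried).
D = 0.11511² + 0.25899² + 0.09712² + 0.17266² + 0.14388² + 0.21223² = 0.01325 + 0.06708 + 0.00943 + 0.02981 + 0.02070 + 0.04504 = 0.18532.
So 1 − D = 0.81468, i.e. 0.815 to 3 decimal places.

0.815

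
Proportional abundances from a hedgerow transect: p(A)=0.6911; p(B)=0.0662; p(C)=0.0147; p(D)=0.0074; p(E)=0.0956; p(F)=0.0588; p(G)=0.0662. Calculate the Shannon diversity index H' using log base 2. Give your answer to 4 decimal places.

1.5930

Each pᵢ log₂ pᵢ term (working shown to 6 dp, full precision carried): 0.6911×(-0.533034)=-0.368380, 0.0662×(-3.917025)=-0.259307, 0.0147×(-6.088040)=-0.089494, 0.0074×(-7.078259)=-0.052379, 0.0956×(-3.386846)=-0.323782, 0.0588×(-4.088040)=-0.240377, 0.0662×(-3.917025)=-0.259307.
Sum = -1.593026, so H' = 1.5930.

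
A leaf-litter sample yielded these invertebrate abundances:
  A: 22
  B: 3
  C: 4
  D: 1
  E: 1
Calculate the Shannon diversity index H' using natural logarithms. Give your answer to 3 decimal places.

0.955

Total N = 22+3+4+1+1 = 31, so the proportions are 0.70968, 0.09677, 0.12903, 0.03226, 0.03226 (working shown to 5 dp, full precision carried).
Each pᵢ ln pᵢ term: 0.70968×(-0.34294)=-0.24338, 0.09677×(-2.33537)=-0.22600, 0.12903×(-2.04769)=-0.26422, 0.03226×(-3.43399)=-0.11077, 0.03226×(-3.43399)=-0.11077.
Sum = -0.95515, so H' = 0.955.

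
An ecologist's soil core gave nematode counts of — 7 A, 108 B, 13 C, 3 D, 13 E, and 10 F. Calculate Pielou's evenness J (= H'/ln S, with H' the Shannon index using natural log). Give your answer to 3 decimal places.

Total N = 7+108+13+3+13+10 = 154, so the proportions are 0.04545, 0.7013, 0.08442, 0.01948, 0.08442, 0.06494 (working shown to 5 dp, full precision carried).
H' = −Σ pᵢ ln pᵢ = −((-0.14050) + (-0.24884) + (-0.20868) + (-0.07672) + (-0.20868) + (-0.17756)) = 1.06097.
With S = 6 species, ln S = 1.79176, so J = 1.06097/1.79176 = 0.59214, i.e. 0.592 to 3 decimal places.

0.592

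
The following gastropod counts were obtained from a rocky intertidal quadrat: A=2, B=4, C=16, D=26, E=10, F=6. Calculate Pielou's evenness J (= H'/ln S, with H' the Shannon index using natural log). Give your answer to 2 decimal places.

Total N = 2+4+16+26+10+6 = 64, so the proportions are 0.0312, 0.0625, 0.25, 0.4062, 0.1562, 0.0938 (working shown to 4 dp, full precision carried).
H' = −Σ pᵢ ln pᵢ = −((-0.1083) + (-0.1733) + (-0.3466) + (-0.3659) + (-0.2900) + (-0.2219)) = 1.5061.
With S = 6 species, ln S = 1.7918, so J = 1.5061/1.7918 = 0.8406, i.e. 0.84 to 2 decimal places.

0.84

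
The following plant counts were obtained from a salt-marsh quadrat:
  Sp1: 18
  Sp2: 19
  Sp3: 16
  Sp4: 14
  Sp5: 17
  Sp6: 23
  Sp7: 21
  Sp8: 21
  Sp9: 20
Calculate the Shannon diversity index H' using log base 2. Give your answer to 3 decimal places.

Total N = 18+19+16+14+17+23+21+21+20 = 169, so the proportions are 0.10651, 0.11243, 0.09467, 0.08284, 0.10059, 0.13609, 0.12426, 0.12426, 0.11834 (working shown to 5 dp, full precision carried).
Each pᵢ log₂ pᵢ term: 0.10651×(-3.23095)=-0.34413, 0.11243×(-3.15295)=-0.35447, 0.09467×(-3.40088)=-0.32198, 0.08284×(-3.59352)=-0.29769, 0.10059×(-3.31342)=-0.33330, 0.13609×(-2.87732)=-0.39159, 0.12426×(-3.00856)=-0.37384, 0.12426×(-3.00856)=-0.37384, 0.11834×(-3.07895)=-0.36437.
Sum = -3.15522, so H' = 3.155.

3.155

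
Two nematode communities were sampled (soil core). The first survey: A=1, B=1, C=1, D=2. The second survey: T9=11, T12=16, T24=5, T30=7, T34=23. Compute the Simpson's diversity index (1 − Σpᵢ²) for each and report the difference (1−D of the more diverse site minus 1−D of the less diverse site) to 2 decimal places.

The first survey: N=5, proportions 0.2, 0.2, 0.2, 0.4, giving 1−D = 0.7200 (working shown to 4 dp, full precision carried).
The second survey: N=62, proportions 0.1774, 0.2581, 0.0806, 0.1129, 0.371, giving 1−D = 0.7451.
Difference = |0.7200 − 0.7451| = 0.0251, i.e. 0.03 to 2 decimal places.

0.03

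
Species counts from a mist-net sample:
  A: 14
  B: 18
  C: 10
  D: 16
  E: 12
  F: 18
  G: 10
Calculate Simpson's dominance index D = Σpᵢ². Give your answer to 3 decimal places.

0.150

Total N = 14+18+10+16+12+18+10 = 98, so the proportions are 0.14286, 0.18367, 0.10204, 0.16327, 0.12245, 0.18367, 0.10204 (working shown to 5 dp, full precision carried).
D = 0.14286² + 0.18367² + 0.10204² + 0.16327² + 0.12245² + 0.18367² + 0.10204² = 0.02041 + 0.03374 + 0.01041 + 0.02666 + 0.01499 + 0.03374 + 0.01041 = 0.15035.
To 3 decimal places, D = 0.150.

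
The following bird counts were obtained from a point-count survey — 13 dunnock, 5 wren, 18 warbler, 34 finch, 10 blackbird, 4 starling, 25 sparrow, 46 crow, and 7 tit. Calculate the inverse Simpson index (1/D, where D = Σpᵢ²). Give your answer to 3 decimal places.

Total N = 13+5+18+34+10+4+25+46+7 = 162, so the proportions are 0.0802469, 0.0308642, 0.1111111, 0.2098765, 0.0617284, 0.0246914, 0.154321, 0.2839506, 0.0432099 (working shown to 7 dp, full precision carried).
D = 0.0802469² + 0.0308642² + 0.1111111² + 0.2098765² + 0.0617284² + 0.0246914² + 0.154321² + 0.2839506² + 0.0432099² = 0.0064396 + 0.0009526 + 0.0123457 + 0.0440482 + 0.0038104 + 0.0006097 + 0.0238150 + 0.0806280 + 0.0018671 = 0.1745161.
So 1/D = 5.73013, i.e. 5.730 to 3 decimal places.

5.730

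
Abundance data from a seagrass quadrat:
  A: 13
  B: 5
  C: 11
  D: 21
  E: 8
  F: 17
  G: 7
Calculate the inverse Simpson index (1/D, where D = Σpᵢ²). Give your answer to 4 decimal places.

5.8066

Total N = 13+5+11+21+8+17+7 = 82, so the proportions are 0.15853659, 0.06097561, 0.13414634, 0.25609756, 0.09756098, 0.20731707, 0.08536585 (working shown to 8 dp, full precision carried).
D = 0.15853659² + 0.06097561² + 0.13414634² + 0.25609756² + 0.09756098² + 0.20731707² + 0.08536585² = 0.02513385 + 0.00371802 + 0.01799524 + 0.06558596 + 0.00951814 + 0.04298037 + 0.00728733 = 0.17221892.
So 1/D = 5.806563, i.e. 5.8066 to 4 decimal places.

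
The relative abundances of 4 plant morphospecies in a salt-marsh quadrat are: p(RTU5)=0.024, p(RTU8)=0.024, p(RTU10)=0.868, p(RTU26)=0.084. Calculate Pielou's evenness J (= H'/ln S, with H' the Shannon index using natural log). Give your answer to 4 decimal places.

H' = −Σ pᵢ ln pᵢ = −((-0.089513) + (-0.089513) + (-0.122877) + (-0.208063)) = 0.509966 (working shown to 6 dp, full precision carried).
With S = 4 species, ln S = 1.386294, so J = 0.509966/1.386294 = 0.367862, i.e. 0.3679 to 4 decimal places.

0.3679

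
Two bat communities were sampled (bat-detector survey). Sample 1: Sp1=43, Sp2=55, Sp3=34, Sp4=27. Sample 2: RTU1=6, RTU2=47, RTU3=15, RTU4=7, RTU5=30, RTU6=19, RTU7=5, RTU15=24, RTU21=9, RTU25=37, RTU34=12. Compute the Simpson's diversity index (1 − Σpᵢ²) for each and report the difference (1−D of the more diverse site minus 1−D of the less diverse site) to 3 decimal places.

0.133

Sample 1: N=159, proportions 0.27044, 0.345912, 0.213836, 0.169811, giving 1−D = 0.732645 (working shown to 6 dp, full precision carried).
Sample 2: N=211, proportions 0.028436, 0.222749, 0.07109, 0.033175, 0.14218, 0.090047, 0.023697, 0.113744, 0.042654, 0.175355, 0.056872, giving 1−D = 0.865794.
Difference = |0.732645 − 0.865794| = 0.133149, i.e. 0.133 to 3 decimal places.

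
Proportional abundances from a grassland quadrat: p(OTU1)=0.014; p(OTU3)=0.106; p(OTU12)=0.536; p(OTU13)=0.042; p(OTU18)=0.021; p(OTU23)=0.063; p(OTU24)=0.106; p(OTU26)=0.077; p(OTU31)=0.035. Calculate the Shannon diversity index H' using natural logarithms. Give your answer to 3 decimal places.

Each pᵢ ln pᵢ term (working shown to 5 dp, full precision carried): 0.014×(-4.26870)=-0.05976, 0.106×(-2.24432)=-0.23790, 0.536×(-0.62362)=-0.33426, 0.042×(-3.17009)=-0.13314, 0.021×(-3.86323)=-0.08113, 0.063×(-2.76462)=-0.17417, 0.106×(-2.24432)=-0.23790, 0.077×(-2.56395)=-0.19742, 0.035×(-3.35241)=-0.11733.
Sum = -1.57302, so H' = 1.573.

1.573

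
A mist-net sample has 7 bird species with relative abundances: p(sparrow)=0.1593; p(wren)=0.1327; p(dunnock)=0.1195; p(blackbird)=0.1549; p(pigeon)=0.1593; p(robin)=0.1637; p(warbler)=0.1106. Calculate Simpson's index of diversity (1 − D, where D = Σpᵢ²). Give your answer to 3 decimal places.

D = 0.1593² + 0.1327² + 0.1195² + 0.1549² + 0.1593² + 0.1637² + 0.1106² = 0.02538 + 0.01761 + 0.01428 + 0.02399 + 0.02538 + 0.02680 + 0.01223 = 0.14567 (working shown to 5 dp, full precision carried).
So 1 − D = 0.85433, i.e. 0.854 to 3 decimal places.

0.854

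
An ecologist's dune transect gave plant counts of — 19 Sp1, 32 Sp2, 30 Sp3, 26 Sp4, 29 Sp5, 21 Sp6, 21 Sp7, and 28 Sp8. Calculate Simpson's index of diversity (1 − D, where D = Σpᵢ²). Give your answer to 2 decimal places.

0.87

Total N = 19+32+30+26+29+21+21+28 = 206, so the proportions are 0.0922, 0.1553, 0.1456, 0.1262, 0.1408, 0.1019, 0.1019, 0.1359 (working shown to 4 dp, full precision carried).
D = 0.0922² + 0.1553² + 0.1456² + 0.1262² + 0.1408² + 0.1019² + 0.1019² + 0.1359² = 0.0085 + 0.0241 + 0.0212 + 0.0159 + 0.0198 + 0.0104 + 0.0104 + 0.0185 = 0.1289.
So 1 − D = 0.8711, i.e. 0.87 to 2 decimal places.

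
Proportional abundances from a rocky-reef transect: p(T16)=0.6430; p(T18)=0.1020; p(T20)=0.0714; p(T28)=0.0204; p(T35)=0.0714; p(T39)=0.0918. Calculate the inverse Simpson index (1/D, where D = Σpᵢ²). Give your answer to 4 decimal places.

D = 0.643² + 0.102² + 0.0714² + 0.0204² + 0.0714² + 0.0918² = 0.4134490 + 0.0104040 + 0.0050980 + 0.0004162 + 0.0050980 + 0.0084272 = 0.4428923 (working shown to 7 dp, full precision carried).
So 1/D = 2.257885, i.e. 2.2579 to 4 decimal places.

2.2579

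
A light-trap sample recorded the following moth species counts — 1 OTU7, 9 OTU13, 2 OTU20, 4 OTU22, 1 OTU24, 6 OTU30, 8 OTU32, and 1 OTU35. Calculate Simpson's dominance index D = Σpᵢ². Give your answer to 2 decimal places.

Total N = 1+9+2+4+1+6+8+1 = 32, so the proportions are 0.0312, 0.2812, 0.0625, 0.125, 0.0312, 0.1875, 0.25, 0.0312 (working shown to 4 dp, full precision carried).
D = 0.0312² + 0.2812² + 0.0625² + 0.125² + 0.0312² + 0.1875² + 0.25² + 0.0312² = 0.0010 + 0.0791 + 0.0039 + 0.0156 + 0.0010 + 0.0352 + 0.0625 + 0.0010 = 0.1992.
To 2 decimal places, D = 0.20.

0.20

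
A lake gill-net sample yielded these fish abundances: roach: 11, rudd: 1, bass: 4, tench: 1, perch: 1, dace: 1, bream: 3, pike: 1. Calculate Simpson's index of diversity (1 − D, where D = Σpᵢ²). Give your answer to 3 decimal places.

0.715

Total N = 11+1+4+1+1+1+3+1 = 23, so the proportions are 0.47826, 0.04348, 0.17391, 0.04348, 0.04348, 0.04348, 0.13043, 0.04348 (working shown to 5 dp, full precision carried).
D = 0.47826² + 0.04348² + 0.17391² + 0.04348² + 0.04348² + 0.04348² + 0.13043² + 0.04348² = 0.22873 + 0.00189 + 0.03025 + 0.00189 + 0.00189 + 0.00189 + 0.01701 + 0.00189 = 0.28544.
So 1 − D = 0.71456, i.e. 0.715 to 3 decimal places.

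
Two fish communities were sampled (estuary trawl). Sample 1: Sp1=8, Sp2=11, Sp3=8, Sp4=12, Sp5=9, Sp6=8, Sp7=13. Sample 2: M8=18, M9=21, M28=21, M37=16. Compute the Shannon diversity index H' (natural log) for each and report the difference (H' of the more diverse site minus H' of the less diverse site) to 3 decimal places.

Sample 1: N=69, proportions 0.11594, 0.15942, 0.11594, 0.17391, 0.13043, 0.11594, 0.18841, giving H' = 1.92655 (working shown to 5 dp, full precision carried).
Sample 2: N=76, proportions 0.23684, 0.27632, 0.27632, 0.21053, giving H' = 1.37997.
Difference = |1.92655 − 1.37997| = 0.54658, i.e. 0.547 to 3 decimal places.

0.547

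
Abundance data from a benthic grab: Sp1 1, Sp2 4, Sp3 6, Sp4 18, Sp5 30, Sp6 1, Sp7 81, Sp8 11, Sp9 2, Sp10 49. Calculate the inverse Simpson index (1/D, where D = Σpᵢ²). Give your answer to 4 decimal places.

Total N = 1+4+6+18+30+1+81+11+2+49 = 203, so the proportions are 0.00492611, 0.01970443, 0.02955665, 0.08866995, 0.14778325, 0.00492611, 0.39901478, 0.05418719, 0.00985222, 0.24137931 (working shown to 8 dp, full precision carried).
D = 0.00492611² + 0.01970443² + 0.02955665² + 0.08866995² + 0.14778325² + 0.00492611² + 0.39901478² + 0.05418719² + 0.00985222² + 0.24137931² = 0.00002427 + 0.00038826 + 0.00087360 + 0.00786236 + 0.02183989 + 0.00002427 + 0.15921279 + 0.00293625 + 0.00009707 + 0.05826397 = 0.25152273.
So 1/D = 3.975784, i.e. 3.9758 to 4 decimal places.

3.9758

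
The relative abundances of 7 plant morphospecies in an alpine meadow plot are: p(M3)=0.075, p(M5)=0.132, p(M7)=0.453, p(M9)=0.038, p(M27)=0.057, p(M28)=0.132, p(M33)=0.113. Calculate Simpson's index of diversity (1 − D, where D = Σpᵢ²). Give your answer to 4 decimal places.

0.7369

D = 0.075² + 0.132² + 0.453² + 0.038² + 0.057² + 0.132² + 0.113² = 0.005625 + 0.017424 + 0.205209 + 0.001444 + 0.003249 + 0.017424 + 0.012769 = 0.263144 (working shown to 6 dp, full precision carried).
So 1 − D = 0.736856, i.e. 0.7369 to 4 decimal places.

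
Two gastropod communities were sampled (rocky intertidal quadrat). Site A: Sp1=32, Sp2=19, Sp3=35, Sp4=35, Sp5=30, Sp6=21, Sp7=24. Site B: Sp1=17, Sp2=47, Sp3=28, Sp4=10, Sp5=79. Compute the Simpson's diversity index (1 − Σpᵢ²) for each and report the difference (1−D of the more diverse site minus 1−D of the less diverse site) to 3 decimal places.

Site A: N=196, proportions 0.16327, 0.09694, 0.17857, 0.17857, 0.15306, 0.10714, 0.12245, giving 1−D = 0.85027 (working shown to 5 dp, full precision carried).
Site B: N=181, proportions 0.09392, 0.25967, 0.1547, 0.05525, 0.43646, giving 1−D = 0.70627.
Difference = |0.85027 − 0.70627| = 0.14400, i.e. 0.144 to 3 decimal places.

0.144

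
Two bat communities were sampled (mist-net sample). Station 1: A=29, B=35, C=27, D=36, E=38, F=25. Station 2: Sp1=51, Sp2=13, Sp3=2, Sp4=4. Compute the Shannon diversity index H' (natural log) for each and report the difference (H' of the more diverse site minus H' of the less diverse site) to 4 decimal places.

Station 1: N=190, proportions 0.152632, 0.184211, 0.142105, 0.189474, 0.2, 0.131579, giving H' = 1.779744 (working shown to 6 dp, full precision carried).
Station 2: N=70, proportions 0.728571, 0.185714, 0.028571, 0.057143, giving H' = 0.808511.
Difference = |1.779744 − 0.808511| = 0.971233, i.e. 0.9712 to 4 decimal places.

0.9712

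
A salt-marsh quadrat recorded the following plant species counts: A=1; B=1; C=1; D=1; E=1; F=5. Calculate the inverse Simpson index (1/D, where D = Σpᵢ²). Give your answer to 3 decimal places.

Total N = 1+1+1+1+1+5 = 10, so the proportions are 0.1, 0.1, 0.1, 0.1, 0.1, 0.5 (working shown to 7 dp, full precision carried).
D = 0.1² + 0.1² + 0.1² + 0.1² + 0.1² + 0.5² = 0.0100000 + 0.0100000 + 0.0100000 + 0.0100000 + 0.0100000 + 0.2500000 = 0.3000000.
So 1/D = 3.33333, i.e. 3.333 to 3 decimal places.

3.333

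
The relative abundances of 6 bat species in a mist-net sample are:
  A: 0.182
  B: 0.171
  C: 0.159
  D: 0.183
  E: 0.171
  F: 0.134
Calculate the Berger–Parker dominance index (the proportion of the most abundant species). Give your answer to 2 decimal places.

0.18

The largest proportion is 0.183, i.e. d = 0.18 to 2 decimal places.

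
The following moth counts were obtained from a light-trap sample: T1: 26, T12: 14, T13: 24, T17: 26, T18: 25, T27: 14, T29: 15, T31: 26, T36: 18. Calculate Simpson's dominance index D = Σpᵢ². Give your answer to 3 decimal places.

Total N = 26+14+24+26+25+14+15+26+18 = 188, so the proportions are 0.1383, 0.07447, 0.12766, 0.1383, 0.13298, 0.07447, 0.07979, 0.1383, 0.09574 (working shown to 5 dp, full precision carried).
D = 0.1383² + 0.07447² + 0.12766² + 0.1383² + 0.13298² + 0.07447² + 0.07979² + 0.1383² + 0.09574² = 0.01913 + 0.00555 + 0.01630 + 0.01913 + 0.01768 + 0.00555 + 0.00637 + 0.01913 + 0.00917 = 0.11798.
To 3 decimal places, D = 0.118.

0.118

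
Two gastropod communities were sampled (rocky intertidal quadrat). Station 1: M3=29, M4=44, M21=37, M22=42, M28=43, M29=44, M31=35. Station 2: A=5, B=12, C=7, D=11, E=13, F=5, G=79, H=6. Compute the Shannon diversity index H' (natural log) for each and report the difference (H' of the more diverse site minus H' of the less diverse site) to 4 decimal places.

0.4526

Station 1: N=274, proportions 0.105839, 0.160584, 0.135036, 0.153285, 0.156934, 0.160584, 0.127737, giving H' = 1.936431 (working shown to 6 dp, full precision carried).
Station 2: N=138, proportions 0.036232, 0.086957, 0.050725, 0.07971, 0.094203, 0.036232, 0.572464, 0.043478, giving H' = 1.483828.
Difference = |1.936431 − 1.483828| = 0.452603, i.e. 0.4526 to 4 decimal places.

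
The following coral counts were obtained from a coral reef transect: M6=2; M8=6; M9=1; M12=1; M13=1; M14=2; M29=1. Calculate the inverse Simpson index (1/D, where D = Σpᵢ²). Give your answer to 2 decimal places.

4.08

Total N = 2+6+1+1+1+2+1 = 14, so the proportions are 0.142857, 0.428571, 0.071429, 0.071429, 0.071429, 0.142857, 0.071429 (working shown to 6 dp, full precision carried).
D = 0.142857² + 0.428571² + 0.071429² + 0.071429² + 0.071429² + 0.142857² + 0.071429² = 0.020408 + 0.183673 + 0.005102 + 0.005102 + 0.005102 + 0.020408 + 0.005102 = 0.244898.
So 1/D = 4.0833, i.e. 4.08 to 2 decimal places.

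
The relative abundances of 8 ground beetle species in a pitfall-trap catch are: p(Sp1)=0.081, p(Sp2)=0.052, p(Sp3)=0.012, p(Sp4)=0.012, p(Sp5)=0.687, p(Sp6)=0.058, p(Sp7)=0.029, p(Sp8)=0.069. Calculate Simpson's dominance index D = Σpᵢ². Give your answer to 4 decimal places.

D = 0.081² + 0.052² + 0.012² + 0.012² + 0.687² + 0.058² + 0.029² + 0.069² = 0.006561 + 0.002704 + 0.000144 + 0.000144 + 0.471969 + 0.003364 + 0.000841 + 0.004761 = 0.490488 (working shown to 6 dp, full precision carried).
To 4 decimal places, D = 0.4905.

0.4905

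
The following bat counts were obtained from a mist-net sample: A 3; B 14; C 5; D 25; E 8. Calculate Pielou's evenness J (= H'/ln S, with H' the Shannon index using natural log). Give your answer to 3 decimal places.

Total N = 3+14+5+25+8 = 55, so the proportions are 0.05455, 0.25455, 0.09091, 0.45455, 0.14545 (working shown to 5 dp, full precision carried).
H' = −Σ pᵢ ln pᵢ = −((-0.15866) + (-0.34829) + (-0.21799) + (-0.35839) + (-0.28042)) = 1.36375.
With S = 5 species, ln S = 1.60944, so J = 1.36375/1.60944 = 0.84734, i.e. 0.847 to 3 decimal places.

0.847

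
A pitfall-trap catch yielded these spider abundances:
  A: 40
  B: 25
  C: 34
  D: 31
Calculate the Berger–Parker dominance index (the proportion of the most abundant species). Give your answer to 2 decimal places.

0.31

Total N = 40+25+34+31 = 130, so the proportions are 0.3077, 0.1923, 0.2615, 0.2385 (working shown to 4 dp, full precision carried).
The largest proportion is 0.3077, i.e. d = 0.31 to 2 decimal places.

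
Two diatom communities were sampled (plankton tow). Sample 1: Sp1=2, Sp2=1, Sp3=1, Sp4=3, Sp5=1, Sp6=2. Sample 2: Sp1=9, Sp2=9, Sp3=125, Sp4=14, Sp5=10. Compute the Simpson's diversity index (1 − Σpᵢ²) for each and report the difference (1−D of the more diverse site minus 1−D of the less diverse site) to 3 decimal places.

0.377

Sample 1: N=10, proportions 0.2, 0.1, 0.1, 0.3, 0.1, 0.2, giving 1−D = 0.80000 (working shown to 5 dp, full precision carried).
Sample 2: N=167, proportions 0.05389, 0.05389, 0.7485, 0.08383, 0.05988, giving 1−D = 0.42332.
Difference = |0.80000 − 0.42332| = 0.37668, i.e. 0.377 to 3 decimal places.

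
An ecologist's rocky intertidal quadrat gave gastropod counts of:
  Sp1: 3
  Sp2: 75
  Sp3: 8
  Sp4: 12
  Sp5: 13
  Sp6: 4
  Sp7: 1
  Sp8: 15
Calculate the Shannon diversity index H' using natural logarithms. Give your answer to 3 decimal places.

1.417

Total N = 3+75+8+12+13+4+1+15 = 131, so the proportions are 0.0229, 0.57252, 0.06107, 0.0916, 0.09924, 0.03053, 0.00763, 0.1145 (working shown to 5 dp, full precision carried).
Each pᵢ ln pᵢ term: 0.0229×(-3.77659)=-0.08649, 0.57252×(-0.55771)=-0.31930, 0.06107×(-2.79576)=-0.17073, 0.0916×(-2.39029)=-0.21896, 0.09924×(-2.31025)=-0.22926, 0.03053×(-3.48890)=-0.10653, 0.00763×(-4.87520)=-0.03722, 0.1145×(-2.16715)=-0.24815.
Sum = -1.41663, so H' = 1.417.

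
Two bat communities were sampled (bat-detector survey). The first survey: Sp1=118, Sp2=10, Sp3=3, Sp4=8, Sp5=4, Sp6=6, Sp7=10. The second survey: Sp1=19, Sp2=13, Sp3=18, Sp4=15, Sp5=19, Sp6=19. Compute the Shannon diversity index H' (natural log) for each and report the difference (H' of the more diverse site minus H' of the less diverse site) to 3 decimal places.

0.771

The first survey: N=159, proportions 0.74214, 0.06289, 0.01887, 0.05031, 0.02516, 0.03774, 0.06289, giving H' = 1.01092 (working shown to 5 dp, full precision carried).
The second survey: N=103, proportions 0.18447, 0.12621, 0.17476, 0.14563, 0.18447, 0.18447, giving H' = 1.78206.
Difference = |1.01092 − 1.78206| = 0.77114, i.e. 0.771 to 3 decimal places.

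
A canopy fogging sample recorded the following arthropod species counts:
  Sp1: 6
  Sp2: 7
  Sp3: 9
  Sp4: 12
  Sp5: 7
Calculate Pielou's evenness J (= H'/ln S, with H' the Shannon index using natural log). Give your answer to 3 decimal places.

0.980

Total N = 6+7+9+12+7 = 41, so the proportions are 0.14634, 0.17073, 0.21951, 0.29268, 0.17073 (working shown to 5 dp, full precision carried).
H' = −Σ pᵢ ln pᵢ = −((-0.28124) + (-0.30180) + (-0.33286) + (-0.35961) + (-0.30180)) = 1.57730.
With S = 5 species, ln S = 1.60944, so J = 1.57730/1.60944 = 0.98003, i.e. 0.980 to 3 decimal places.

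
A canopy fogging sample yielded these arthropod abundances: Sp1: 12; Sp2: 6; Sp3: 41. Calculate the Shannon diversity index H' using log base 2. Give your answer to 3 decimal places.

1.168

Total N = 12+6+41 = 59, so the proportions are 0.20339, 0.10169, 0.69492 (working shown to 5 dp, full precision carried).
Each pᵢ log₂ pᵢ term: 0.20339×(-2.29768)=-0.46732, 0.10169×(-3.29768)=-0.33536, 0.69492×(-0.52509)=-0.36489.
Sum = -1.16758, so H' = 1.168.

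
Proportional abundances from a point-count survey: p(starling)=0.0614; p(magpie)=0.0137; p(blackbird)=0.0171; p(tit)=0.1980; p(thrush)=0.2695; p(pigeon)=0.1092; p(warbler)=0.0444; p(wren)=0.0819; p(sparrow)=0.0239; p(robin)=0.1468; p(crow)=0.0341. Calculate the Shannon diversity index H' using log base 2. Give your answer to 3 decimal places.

Each pᵢ log₂ pᵢ term (working shown to 5 dp, full precision carried): 0.0614×(-4.02562)=-0.24717, 0.0137×(-6.18968)=-0.08480, 0.0171×(-5.86986)=-0.10037, 0.198×(-2.33643)=-0.46261, 0.2695×(-1.89164)=-0.50980, 0.1092×(-3.19496)=-0.34889, 0.0444×(-4.49330)=-0.19950, 0.0819×(-3.60999)=-0.29566, 0.0239×(-5.38685)=-0.12875, 0.1468×(-2.76808)=-0.40635, 0.0341×(-4.87408)=-0.16621.
Sum = -2.95011, so H' = 2.950.

2.950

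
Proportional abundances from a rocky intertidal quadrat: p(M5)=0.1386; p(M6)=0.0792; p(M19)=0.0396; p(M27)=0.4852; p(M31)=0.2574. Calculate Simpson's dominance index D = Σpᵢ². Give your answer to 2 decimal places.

D = 0.1386² + 0.0792² + 0.0396² + 0.4852² + 0.2574² = 0.0192 + 0.0063 + 0.0016 + 0.2354 + 0.0663 = 0.3287 (working shown to 4 dp, full precision carried).
To 2 decimal places, D = 0.33.

0.33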